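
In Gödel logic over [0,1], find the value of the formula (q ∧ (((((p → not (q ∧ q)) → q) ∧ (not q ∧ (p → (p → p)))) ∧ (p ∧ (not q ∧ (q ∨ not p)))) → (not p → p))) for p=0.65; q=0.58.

0.58

(q ∧ q) = min(0.58, 0.58) = 0.58
not (q ∧ q): Gödel ¬ of 0.58 = 0 (operand ≠ 0)
(p → not (q ∧ q)): 0.65 > 0, so result = 0
((p → not (q ∧ q)) → q): 0 ≤ 0.58, so result = 1
not q: Gödel ¬ of 0.58 = 0 (operand ≠ 0)
(p → p): 0.65 ≤ 0.65, so result = 1
(p → (p → p)): 0.65 ≤ 1, so result = 1
(not q ∧ (p → (p → p))) = min(0, 1) = 0
(((p → not (q ∧ q)) → q) ∧ (not q ∧ (p → (p → p)))) = min(1, 0) = 0
not q: Gödel ¬ of 0.58 = 0 (operand ≠ 0)
not p: Gödel ¬ of 0.65 = 0 (operand ≠ 0)
(q ∨ not p) = max(0.58, 0) = 0.58
(not q ∧ (q ∨ not p)) = min(0, 0.58) = 0
(p ∧ (not q ∧ (q ∨ not p))) = min(0.65, 0) = 0
((((p → not (q ∧ q)) → q) ∧ (not q ∧ (p → (p → p)))) ∧ (p ∧ (not q ∧ (q ∨ not p)))) = min(0, 0) = 0
not p: Gödel ¬ of 0.65 = 0 (operand ≠ 0)
(not p → p): 0 ≤ 0.65, so result = 1
(((((p → not (q ∧ q)) → q) ∧ (not q ∧ (p → (p → p)))) ∧ (p ∧ (not q ∧ (q ∨ not p)))) → (not p → p)): 0 ≤ 1, so result = 1
(q ∧ (((((p → not (q ∧ q)) → q) ∧ (not q ∧ (p → (p → p)))) ∧ (p ∧ (not q ∧ (q ∨ not p)))) → (not p → p))) = min(0.58, 1) = 0.58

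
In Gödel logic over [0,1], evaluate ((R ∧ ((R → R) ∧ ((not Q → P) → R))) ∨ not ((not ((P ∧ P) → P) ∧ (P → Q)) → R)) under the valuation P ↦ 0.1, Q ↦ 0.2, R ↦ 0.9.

0.90

(R → R): 0.9 ≤ 0.9, so result = 1
not Q: Gödel ¬ of 0.2 = 0 (operand ≠ 0)
(not Q → P): 0 ≤ 0.1, so result = 1
((not Q → P) → R): 1 > 0.9, so result = 0.9
((R → R) ∧ ((not Q → P) → R)) = min(1, 0.9) = 0.9
(R ∧ ((R → R) ∧ ((not Q → P) → R))) = min(0.9, 0.9) = 0.9
(P ∧ P) = min(0.1, 0.1) = 0.1
((P ∧ P) → P): 0.1 ≤ 0.1, so result = 1
not ((P ∧ P) → P): Gödel ¬ of 1 = 0 (operand ≠ 0)
(P → Q): 0.1 ≤ 0.2, so result = 1
(not ((P ∧ P) → P) ∧ (P → Q)) = min(0, 1) = 0
((not ((P ∧ P) → P) ∧ (P → Q)) → R): 0 ≤ 0.9, so result = 1
not ((not ((P ∧ P) → P) ∧ (P → Q)) → R): Gödel ¬ of 1 = 0 (operand ≠ 0)
((R ∧ ((R → R) ∧ ((not Q → P) → R))) ∨ not ((not ((P ∧ P) → P) ∧ (P → Q)) → R)) = max(0.9, 0) = 0.9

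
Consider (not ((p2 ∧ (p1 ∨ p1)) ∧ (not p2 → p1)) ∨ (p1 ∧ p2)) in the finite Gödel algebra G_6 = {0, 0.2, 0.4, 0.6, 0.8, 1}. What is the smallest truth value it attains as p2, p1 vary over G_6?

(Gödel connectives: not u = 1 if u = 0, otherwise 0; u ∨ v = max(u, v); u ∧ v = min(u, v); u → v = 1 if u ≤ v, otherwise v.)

0.20

The minimum is attained at p2 = 0.2, p1 = 0.2:
  (p1 ∨ p1) = max(0.2, 0.2) = 0.2
  (p2 ∧ (p1 ∨ p1)) = min(0.2, 0.2) = 0.2
  not p2: Gödel ¬ of 0.2 = 0 (operand ≠ 0)
  (not p2 → p1): 0 ≤ 0.2, so result = 1
  ((p2 ∧ (p1 ∨ p1)) ∧ (not p2 → p1)) = min(0.2, 1) = 0.2
  not ((p2 ∧ (p1 ∨ p1)) ∧ (not p2 → p1)): Gödel ¬ of 0.2 = 0 (operand ≠ 0)
  (p1 ∧ p2) = min(0.2, 0.2) = 0.2
  (not ((p2 ∧ (p1 ∨ p1)) ∧ (not p2 → p1)) ∨ (p1 ∧ p2)) = max(0, 0.2) = 0.2
Checking all 36 assignments confirms none give a value below 0.20.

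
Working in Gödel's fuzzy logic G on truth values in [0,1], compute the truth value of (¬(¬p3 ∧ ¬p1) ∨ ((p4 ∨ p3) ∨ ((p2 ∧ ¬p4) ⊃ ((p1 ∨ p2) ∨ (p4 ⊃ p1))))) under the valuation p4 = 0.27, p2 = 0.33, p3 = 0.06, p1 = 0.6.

¬p3: Gödel ¬ of 0.06 = 0 (operand ≠ 0)
¬p1: Gödel ¬ of 0.6 = 0 (operand ≠ 0)
(¬p3 ∧ ¬p1) = min(0, 0) = 0
¬(¬p3 ∧ ¬p1): Gödel ¬ of 0 = 1 (operand is 0)
(p4 ∨ p3) = max(0.27, 0.06) = 0.27
¬p4: Gödel ¬ of 0.27 = 0 (operand ≠ 0)
(p2 ∧ ¬p4) = min(0.33, 0) = 0
(p1 ∨ p2) = max(0.6, 0.33) = 0.6
(p4 ⊃ p1): 0.27 ≤ 0.6, so result = 1
((p1 ∨ p2) ∨ (p4 ⊃ p1)) = max(0.6, 1) = 1
((p2 ∧ ¬p4) ⊃ ((p1 ∨ p2) ∨ (p4 ⊃ p1))): 0 ≤ 1, so result = 1
((p4 ∨ p3) ∨ ((p2 ∧ ¬p4) ⊃ ((p1 ∨ p2) ∨ (p4 ⊃ p1)))) = max(0.27, 1) = 1
(¬(¬p3 ∧ ¬p1) ∨ ((p4 ∨ p3) ∨ ((p2 ∧ ¬p4) ⊃ ((p1 ∨ p2) ∨ (p4 ⊃ p1))))) = max(1, 1) = 1

1.00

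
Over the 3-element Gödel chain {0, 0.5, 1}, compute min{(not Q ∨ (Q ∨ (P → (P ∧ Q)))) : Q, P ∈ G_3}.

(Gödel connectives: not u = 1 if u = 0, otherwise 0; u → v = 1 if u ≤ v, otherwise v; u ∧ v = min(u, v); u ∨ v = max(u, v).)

0.50

The minimum is attained at Q = 0.5, P = 1:
  not Q: Gödel ¬ of 0.5 = 0 (operand ≠ 0)
  (P ∧ Q) = min(1, 0.5) = 0.5
  (P → (P ∧ Q)): 1 > 0.5, so result = 0.5
  (Q ∨ (P → (P ∧ Q))) = max(0.5, 0.5) = 0.5
  (not Q ∨ (Q ∨ (P → (P ∧ Q)))) = max(0, 0.5) = 0.5
Checking all 9 assignments confirms none give a value below 0.50.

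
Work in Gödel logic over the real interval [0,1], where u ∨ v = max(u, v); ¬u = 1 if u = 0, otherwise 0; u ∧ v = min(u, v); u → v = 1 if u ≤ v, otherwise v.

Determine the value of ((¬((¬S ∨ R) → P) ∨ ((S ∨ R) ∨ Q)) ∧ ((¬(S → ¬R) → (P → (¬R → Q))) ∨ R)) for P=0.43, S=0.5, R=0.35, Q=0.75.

0.75

¬S: Gödel ¬ of 0.5 = 0 (operand ≠ 0)
(¬S ∨ R) = max(0, 0.35) = 0.35
((¬S ∨ R) → P): 0.35 ≤ 0.43, so result = 1
¬((¬S ∨ R) → P): Gödel ¬ of 1 = 0 (operand ≠ 0)
(S ∨ R) = max(0.5, 0.35) = 0.5
((S ∨ R) ∨ Q) = max(0.5, 0.75) = 0.75
(¬((¬S ∨ R) → P) ∨ ((S ∨ R) ∨ Q)) = max(0, 0.75) = 0.75
¬R: Gödel ¬ of 0.35 = 0 (operand ≠ 0)
(S → ¬R): 0.5 > 0, so result = 0
¬(S → ¬R): Gödel ¬ of 0 = 1 (operand is 0)
¬R: Gödel ¬ of 0.35 = 0 (operand ≠ 0)
(¬R → Q): 0 ≤ 0.75, so result = 1
(P → (¬R → Q)): 0.43 ≤ 1, so result = 1
(¬(S → ¬R) → (P → (¬R → Q))): 1 ≤ 1, so result = 1
((¬(S → ¬R) → (P → (¬R → Q))) ∨ R) = max(1, 0.35) = 1
((¬((¬S ∨ R) → P) ∨ ((S ∨ R) ∨ Q)) ∧ ((¬(S → ¬R) → (P → (¬R → Q))) ∨ R)) = min(0.75, 1) = 0.75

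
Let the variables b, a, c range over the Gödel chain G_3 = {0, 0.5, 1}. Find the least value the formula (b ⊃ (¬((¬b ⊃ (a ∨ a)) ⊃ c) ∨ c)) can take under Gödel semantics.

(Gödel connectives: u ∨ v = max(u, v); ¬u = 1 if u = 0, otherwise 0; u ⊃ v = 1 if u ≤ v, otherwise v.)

0.50

The minimum is attained at b = 1, a = 0, c = 0.5:
  ¬b: Gödel ¬ of 1 = 0 (operand ≠ 0)
  (a ∨ a) = max(0, 0) = 0
  (¬b ⊃ (a ∨ a)): 0 ≤ 0, so result = 1
  ((¬b ⊃ (a ∨ a)) ⊃ c): 1 > 0.5, so result = 0.5
  ¬((¬b ⊃ (a ∨ a)) ⊃ c): Gödel ¬ of 0.5 = 0 (operand ≠ 0)
  (¬((¬b ⊃ (a ∨ a)) ⊃ c) ∨ c) = max(0, 0.5) = 0.5
  (b ⊃ (¬((¬b ⊃ (a ∨ a)) ⊃ c) ∨ c)): 1 > 0.5, so result = 0.5
Checking all 27 assignments confirms none give a value below 0.50.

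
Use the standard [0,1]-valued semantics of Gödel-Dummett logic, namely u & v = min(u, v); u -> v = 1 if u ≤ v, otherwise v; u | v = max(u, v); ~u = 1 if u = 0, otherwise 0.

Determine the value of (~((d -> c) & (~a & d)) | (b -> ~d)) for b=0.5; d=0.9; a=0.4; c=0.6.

(d -> c): 0.9 > 0.6, so result = 0.6
~a: Gödel ¬ of 0.4 = 0 (operand ≠ 0)
(~a & d) = min(0, 0.9) = 0
((d -> c) & (~a & d)) = min(0.6, 0) = 0
~((d -> c) & (~a & d)): Gödel ¬ of 0 = 1 (operand is 0)
~d: Gödel ¬ of 0.9 = 0 (operand ≠ 0)
(b -> ~d): 0.5 > 0, so result = 0
(~((d -> c) & (~a & d)) | (b -> ~d)) = max(1, 0) = 1

1.00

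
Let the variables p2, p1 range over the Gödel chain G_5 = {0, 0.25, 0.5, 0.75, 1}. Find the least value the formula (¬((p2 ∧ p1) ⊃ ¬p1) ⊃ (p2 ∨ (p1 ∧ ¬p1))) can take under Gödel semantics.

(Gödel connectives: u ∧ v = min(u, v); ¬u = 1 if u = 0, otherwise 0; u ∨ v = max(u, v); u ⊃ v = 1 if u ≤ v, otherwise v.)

0.25

The minimum is attained at p2 = 0.25, p1 = 0.25:
  (p2 ∧ p1) = min(0.25, 0.25) = 0.25
  ¬p1: Gödel ¬ of 0.25 = 0 (operand ≠ 0)
  ((p2 ∧ p1) ⊃ ¬p1): 0.25 > 0, so result = 0
  ¬((p2 ∧ p1) ⊃ ¬p1): Gödel ¬ of 0 = 1 (operand is 0)
  ¬p1: Gödel ¬ of 0.25 = 0 (operand ≠ 0)
  (p1 ∧ ¬p1) = min(0.25, 0) = 0
  (p2 ∨ (p1 ∧ ¬p1)) = max(0.25, 0) = 0.25
  (¬((p2 ∧ p1) ⊃ ¬p1) ⊃ (p2 ∨ (p1 ∧ ¬p1))): 1 > 0.25, so result = 0.25
Checking all 25 assignments confirms none give a value below 0.25.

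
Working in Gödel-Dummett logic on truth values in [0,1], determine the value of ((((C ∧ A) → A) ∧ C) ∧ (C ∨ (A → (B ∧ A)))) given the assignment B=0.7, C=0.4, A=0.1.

(C ∧ A) = min(0.4, 0.1) = 0.1
((C ∧ A) → A): 0.1 ≤ 0.1, so result = 1
(((C ∧ A) → A) ∧ C) = min(1, 0.4) = 0.4
(B ∧ A) = min(0.7, 0.1) = 0.1
(A → (B ∧ A)): 0.1 ≤ 0.1, so result = 1
(C ∨ (A → (B ∧ A))) = max(0.4, 1) = 1
((((C ∧ A) → A) ∧ C) ∧ (C ∨ (A → (B ∧ A)))) = min(0.4, 1) = 0.4

0.40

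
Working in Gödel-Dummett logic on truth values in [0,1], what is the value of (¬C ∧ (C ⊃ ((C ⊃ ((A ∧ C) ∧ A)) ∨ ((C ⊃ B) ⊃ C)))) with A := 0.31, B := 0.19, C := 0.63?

¬C: Gödel ¬ of 0.63 = 0 (operand ≠ 0)
(A ∧ C) = min(0.31, 0.63) = 0.31
((A ∧ C) ∧ A) = min(0.31, 0.31) = 0.31
(C ⊃ ((A ∧ C) ∧ A)): 0.63 > 0.31, so result = 0.31
(C ⊃ B): 0.63 > 0.19, so result = 0.19
((C ⊃ B) ⊃ C): 0.19 ≤ 0.63, so result = 1
((C ⊃ ((A ∧ C) ∧ A)) ∨ ((C ⊃ B) ⊃ C)) = max(0.31, 1) = 1
(C ⊃ ((C ⊃ ((A ∧ C) ∧ A)) ∨ ((C ⊃ B) ⊃ C))): 0.63 ≤ 1, so result = 1
(¬C ∧ (C ⊃ ((C ⊃ ((A ∧ C) ∧ A)) ∨ ((C ⊃ B) ⊃ C)))) = min(0, 1) = 0

0.00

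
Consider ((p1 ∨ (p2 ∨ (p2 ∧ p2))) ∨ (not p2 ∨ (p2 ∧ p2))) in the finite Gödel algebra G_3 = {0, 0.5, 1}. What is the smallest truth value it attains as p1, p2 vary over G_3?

The minimum is attained at p1 = 0, p2 = 0.5:
  (p2 ∧ p2) = min(0.5, 0.5) = 0.5
  (p2 ∨ (p2 ∧ p2)) = max(0.5, 0.5) = 0.5
  (p1 ∨ (p2 ∨ (p2 ∧ p2))) = max(0, 0.5) = 0.5
  not p2: Gödel ¬ of 0.5 = 0 (operand ≠ 0)
  (p2 ∧ p2) = min(0.5, 0.5) = 0.5
  (not p2 ∨ (p2 ∧ p2)) = max(0, 0.5) = 0.5
  ((p1 ∨ (p2 ∨ (p2 ∧ p2))) ∨ (not p2 ∨ (p2 ∧ p2))) = max(0.5, 0.5) = 0.5
Checking all 9 assignments confirms none give a value below 0.50.

0.50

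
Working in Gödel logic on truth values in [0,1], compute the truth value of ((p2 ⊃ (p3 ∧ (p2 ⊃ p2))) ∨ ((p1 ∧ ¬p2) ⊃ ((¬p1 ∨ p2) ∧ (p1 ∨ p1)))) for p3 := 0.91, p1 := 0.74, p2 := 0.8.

(p2 ⊃ p2): 0.8 ≤ 0.8, so result = 1
(p3 ∧ (p2 ⊃ p2)) = min(0.91, 1) = 0.91
(p2 ⊃ (p3 ∧ (p2 ⊃ p2))): 0.8 ≤ 0.91, so result = 1
¬p2: Gödel ¬ of 0.8 = 0 (operand ≠ 0)
(p1 ∧ ¬p2) = min(0.74, 0) = 0
¬p1: Gödel ¬ of 0.74 = 0 (operand ≠ 0)
(¬p1 ∨ p2) = max(0, 0.8) = 0.8
(p1 ∨ p1) = max(0.74, 0.74) = 0.74
((¬p1 ∨ p2) ∧ (p1 ∨ p1)) = min(0.8, 0.74) = 0.74
((p1 ∧ ¬p2) ⊃ ((¬p1 ∨ p2) ∧ (p1 ∨ p1))): 0 ≤ 0.74, so result = 1
((p2 ⊃ (p3 ∧ (p2 ⊃ p2))) ∨ ((p1 ∧ ¬p2) ⊃ ((¬p1 ∨ p2) ∧ (p1 ∨ p1)))) = max(1, 1) = 1

1.00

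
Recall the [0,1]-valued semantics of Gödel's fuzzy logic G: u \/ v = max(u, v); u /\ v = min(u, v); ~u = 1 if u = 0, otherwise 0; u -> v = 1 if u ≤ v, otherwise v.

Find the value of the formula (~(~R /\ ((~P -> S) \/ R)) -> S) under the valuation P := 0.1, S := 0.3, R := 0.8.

0.30

~R: Gödel ¬ of 0.8 = 0 (operand ≠ 0)
~P: Gödel ¬ of 0.1 = 0 (operand ≠ 0)
(~P -> S): 0 ≤ 0.3, so result = 1
((~P -> S) \/ R) = max(1, 0.8) = 1
(~R /\ ((~P -> S) \/ R)) = min(0, 1) = 0
~(~R /\ ((~P -> S) \/ R)): Gödel ¬ of 0 = 1 (operand is 0)
(~(~R /\ ((~P -> S) \/ R)) -> S): 1 > 0.3, so result = 0.3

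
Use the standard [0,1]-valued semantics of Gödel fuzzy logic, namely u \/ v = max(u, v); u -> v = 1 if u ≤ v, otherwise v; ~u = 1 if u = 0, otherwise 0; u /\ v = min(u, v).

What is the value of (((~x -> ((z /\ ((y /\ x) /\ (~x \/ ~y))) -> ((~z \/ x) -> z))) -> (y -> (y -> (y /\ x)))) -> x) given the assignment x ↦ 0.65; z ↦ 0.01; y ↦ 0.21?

~x: Gödel ¬ of 0.65 = 0 (operand ≠ 0)
(y /\ x) = min(0.21, 0.65) = 0.21
~x: Gödel ¬ of 0.65 = 0 (operand ≠ 0)
~y: Gödel ¬ of 0.21 = 0 (operand ≠ 0)
(~x \/ ~y) = max(0, 0) = 0
((y /\ x) /\ (~x \/ ~y)) = min(0.21, 0) = 0
(z /\ ((y /\ x) /\ (~x \/ ~y))) = min(0.01, 0) = 0
~z: Gödel ¬ of 0.01 = 0 (operand ≠ 0)
(~z \/ x) = max(0, 0.65) = 0.65
((~z \/ x) -> z): 0.65 > 0.01, so result = 0.01
((z /\ ((y /\ x) /\ (~x \/ ~y))) -> ((~z \/ x) -> z)): 0 ≤ 0.01, so result = 1
(~x -> ((z /\ ((y /\ x) /\ (~x \/ ~y))) -> ((~z \/ x) -> z))): 0 ≤ 1, so result = 1
(y /\ x) = min(0.21, 0.65) = 0.21
(y -> (y /\ x)): 0.21 ≤ 0.21, so result = 1
(y -> (y -> (y /\ x))): 0.21 ≤ 1, so result = 1
((~x -> ((z /\ ((y /\ x) /\ (~x \/ ~y))) -> ((~z \/ x) -> z))) -> (y -> (y -> (y /\ x)))): 1 ≤ 1, so result = 1
(((~x -> ((z /\ ((y /\ x) /\ (~x \/ ~y))) -> ((~z \/ x) -> z))) -> (y -> (y -> (y /\ x)))) -> x): 1 > 0.65, so result = 0.65

0.65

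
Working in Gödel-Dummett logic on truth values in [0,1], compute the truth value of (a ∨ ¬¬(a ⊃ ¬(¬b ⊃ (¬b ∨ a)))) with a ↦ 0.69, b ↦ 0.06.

¬b: Gödel ¬ of 0.06 = 0 (operand ≠ 0)
¬b: Gödel ¬ of 0.06 = 0 (operand ≠ 0)
(¬b ∨ a) = max(0, 0.69) = 0.69
(¬b ⊃ (¬b ∨ a)): 0 ≤ 0.69, so result = 1
¬(¬b ⊃ (¬b ∨ a)): Gödel ¬ of 1 = 0 (operand ≠ 0)
(a ⊃ ¬(¬b ⊃ (¬b ∨ a))): 0.69 > 0, so result = 0
¬(a ⊃ ¬(¬b ⊃ (¬b ∨ a))): Gödel ¬ of 0 = 1 (operand is 0)
¬¬(a ⊃ ¬(¬b ⊃ (¬b ∨ a))): Gödel ¬ of 1 = 0 (operand ≠ 0)
(a ∨ ¬¬(a ⊃ ¬(¬b ⊃ (¬b ∨ a)))) = max(0.69, 0) = 0.69

0.69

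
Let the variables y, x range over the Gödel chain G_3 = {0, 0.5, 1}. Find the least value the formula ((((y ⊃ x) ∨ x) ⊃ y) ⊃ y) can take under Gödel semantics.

The minimum is attained at y = 0.5, x = 0:
  (y ⊃ x): 0.5 > 0, so result = 0
  ((y ⊃ x) ∨ x) = max(0, 0) = 0
  (((y ⊃ x) ∨ x) ⊃ y): 0 ≤ 0.5, so result = 1
  ((((y ⊃ x) ∨ x) ⊃ y) ⊃ y): 1 > 0.5, so result = 0.5
Checking all 9 assignments confirms none give a value below 0.50.

0.50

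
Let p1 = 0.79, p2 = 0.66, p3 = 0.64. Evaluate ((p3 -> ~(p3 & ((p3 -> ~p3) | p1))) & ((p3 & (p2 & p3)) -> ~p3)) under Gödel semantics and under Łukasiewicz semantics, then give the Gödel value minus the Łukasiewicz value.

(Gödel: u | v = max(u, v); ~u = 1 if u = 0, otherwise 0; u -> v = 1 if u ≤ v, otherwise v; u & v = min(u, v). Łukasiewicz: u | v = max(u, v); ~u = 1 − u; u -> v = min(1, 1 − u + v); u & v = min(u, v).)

Gödel evaluation:
  ~p3: Gödel ¬ of 0.64 = 0 (operand ≠ 0)
  (p3 -> ~p3): 0.64 > 0, so result = 0
  ((p3 -> ~p3) | p1) = max(0, 0.79) = 0.79
  (p3 & ((p3 -> ~p3) | p1)) = min(0.64, 0.79) = 0.64
  ~(p3 & ((p3 -> ~p3) | p1)): Gödel ¬ of 0.64 = 0 (operand ≠ 0)
  (p3 -> ~(p3 & ((p3 -> ~p3) | p1))): 0.64 > 0, so result = 0
  (p2 & p3) = min(0.66, 0.64) = 0.64
  (p3 & (p2 & p3)) = min(0.64, 0.64) = 0.64
  ~p3: Gödel ¬ of 0.64 = 0 (operand ≠ 0)
  ((p3 & (p2 & p3)) -> ~p3): 0.64 > 0, so result = 0
  ((p3 -> ~(p3 & ((p3 -> ~p3) | p1))) & ((p3 & (p2 & p3)) -> ~p3)) = min(0, 0) = 0
  Gödel value = 0
Łukasiewicz evaluation:
  ~p3: Łukasiewicz ¬ gives 1 − 0.64 = 0.36
  (p3 -> ~p3): min(1, 1 − 0.64 + 0.36) = 0.72
  ((p3 -> ~p3) | p1) = max(0.72, 0.79) = 0.79
  (p3 & ((p3 -> ~p3) | p1)) = min(0.64, 0.79) = 0.64
  ~(p3 & ((p3 -> ~p3) | p1)): Łukasiewicz ¬ gives 1 − 0.64 = 0.36
  (p3 -> ~(p3 & ((p3 -> ~p3) | p1))): min(1, 1 − 0.64 + 0.36) = 0.72
  (p2 & p3) = min(0.66, 0.64) = 0.64
  (p3 & (p2 & p3)) = min(0.64, 0.64) = 0.64
  ~p3: Łukasiewicz ¬ gives 1 − 0.64 = 0.36
  ((p3 & (p2 & p3)) -> ~p3): min(1, 1 − 0.64 + 0.36) = 0.72
  ((p3 -> ~(p3 & ((p3 -> ~p3) | p1))) & ((p3 & (p2 & p3)) -> ~p3)) = min(0.72, 0.72) = 0.72
  Łukasiewicz value = 0.72
Difference: 0 − 0.72 = -0.72

-0.72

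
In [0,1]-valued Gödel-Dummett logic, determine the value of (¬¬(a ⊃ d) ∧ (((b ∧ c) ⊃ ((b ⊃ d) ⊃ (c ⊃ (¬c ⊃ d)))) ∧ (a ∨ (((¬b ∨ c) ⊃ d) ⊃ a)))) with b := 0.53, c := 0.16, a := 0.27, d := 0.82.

0.27

(a ⊃ d): 0.27 ≤ 0.82, so result = 1
¬(a ⊃ d): Gödel ¬ of 1 = 0 (operand ≠ 0)
¬¬(a ⊃ d): Gödel ¬ of 0 = 1 (operand is 0)
(b ∧ c) = min(0.53, 0.16) = 0.16
(b ⊃ d): 0.53 ≤ 0.82, so result = 1
¬c: Gödel ¬ of 0.16 = 0 (operand ≠ 0)
(¬c ⊃ d): 0 ≤ 0.82, so result = 1
(c ⊃ (¬c ⊃ d)): 0.16 ≤ 1, so result = 1
((b ⊃ d) ⊃ (c ⊃ (¬c ⊃ d))): 1 ≤ 1, so result = 1
((b ∧ c) ⊃ ((b ⊃ d) ⊃ (c ⊃ (¬c ⊃ d)))): 0.16 ≤ 1, so result = 1
¬b: Gödel ¬ of 0.53 = 0 (operand ≠ 0)
(¬b ∨ c) = max(0, 0.16) = 0.16
((¬b ∨ c) ⊃ d): 0.16 ≤ 0.82, so result = 1
(((¬b ∨ c) ⊃ d) ⊃ a): 1 > 0.27, so result = 0.27
(a ∨ (((¬b ∨ c) ⊃ d) ⊃ a)) = max(0.27, 0.27) = 0.27
(((b ∧ c) ⊃ ((b ⊃ d) ⊃ (c ⊃ (¬c ⊃ d)))) ∧ (a ∨ (((¬b ∨ c) ⊃ d) ⊃ a))) = min(1, 0.27) = 0.27
(¬¬(a ⊃ d) ∧ (((b ∧ c) ⊃ ((b ⊃ d) ⊃ (c ⊃ (¬c ⊃ d)))) ∧ (a ∨ (((¬b ∨ c) ⊃ d) ⊃ a)))) = min(1, 0.27) = 0.27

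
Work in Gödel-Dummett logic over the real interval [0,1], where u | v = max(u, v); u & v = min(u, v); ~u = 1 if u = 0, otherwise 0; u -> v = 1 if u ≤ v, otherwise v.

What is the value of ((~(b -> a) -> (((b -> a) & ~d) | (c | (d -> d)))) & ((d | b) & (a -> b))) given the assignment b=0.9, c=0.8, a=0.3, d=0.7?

(b -> a): 0.9 > 0.3, so result = 0.3
~(b -> a): Gödel ¬ of 0.3 = 0 (operand ≠ 0)
(b -> a): 0.9 > 0.3, so result = 0.3
~d: Gödel ¬ of 0.7 = 0 (operand ≠ 0)
((b -> a) & ~d) = min(0.3, 0) = 0
(d -> d): 0.7 ≤ 0.7, so result = 1
(c | (d -> d)) = max(0.8, 1) = 1
(((b -> a) & ~d) | (c | (d -> d))) = max(0, 1) = 1
(~(b -> a) -> (((b -> a) & ~d) | (c | (d -> d)))): 0 ≤ 1, so result = 1
(d | b) = max(0.7, 0.9) = 0.9
(a -> b): 0.3 ≤ 0.9, so result = 1
((d | b) & (a -> b)) = min(0.9, 1) = 0.9
((~(b -> a) -> (((b -> a) & ~d) | (c | (d -> d)))) & ((d | b) & (a -> b))) = min(1, 0.9) = 0.9

0.90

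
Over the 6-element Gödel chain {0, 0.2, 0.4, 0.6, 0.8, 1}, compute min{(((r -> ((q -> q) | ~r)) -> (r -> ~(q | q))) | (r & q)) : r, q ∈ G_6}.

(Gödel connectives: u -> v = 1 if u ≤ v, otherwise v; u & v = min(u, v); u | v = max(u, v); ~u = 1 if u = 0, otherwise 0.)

The minimum is attained at r = 0.2, q = 0.2:
  (q -> q): 0.2 ≤ 0.2, so result = 1
  ~r: Gödel ¬ of 0.2 = 0 (operand ≠ 0)
  ((q -> q) | ~r) = max(1, 0) = 1
  (r -> ((q -> q) | ~r)): 0.2 ≤ 1, so result = 1
  (q | q) = max(0.2, 0.2) = 0.2
  ~(q | q): Gödel ¬ of 0.2 = 0 (operand ≠ 0)
  (r -> ~(q | q)): 0.2 > 0, so result = 0
  ((r -> ((q -> q) | ~r)) -> (r -> ~(q | q))): 1 > 0, so result = 0
  (r & q) = min(0.2, 0.2) = 0.2
  (((r -> ((q -> q) | ~r)) -> (r -> ~(q | q))) | (r & q)) = max(0, 0.2) = 0.2
Checking all 36 assignments confirms none give a value below 0.20.

0.20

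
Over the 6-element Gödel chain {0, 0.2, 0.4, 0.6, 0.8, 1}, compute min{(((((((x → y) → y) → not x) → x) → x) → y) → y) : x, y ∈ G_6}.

0.20

The minimum is attained at x = 0.2, y = 0.2:
  (x → y): 0.2 ≤ 0.2, so result = 1
  ((x → y) → y): 1 > 0.2, so result = 0.2
  not x: Gödel ¬ of 0.2 = 0 (operand ≠ 0)
  (((x → y) → y) → not x): 0.2 > 0, so result = 0
  ((((x → y) → y) → not x) → x): 0 ≤ 0.2, so result = 1
  (((((x → y) → y) → not x) → x) → x): 1 > 0.2, so result = 0.2
  ((((((x → y) → y) → not x) → x) → x) → y): 0.2 ≤ 0.2, so result = 1
  (((((((x → y) → y) → not x) → x) → x) → y) → y): 1 > 0.2, so result = 0.2
Checking all 36 assignments confirms none give a value below 0.20.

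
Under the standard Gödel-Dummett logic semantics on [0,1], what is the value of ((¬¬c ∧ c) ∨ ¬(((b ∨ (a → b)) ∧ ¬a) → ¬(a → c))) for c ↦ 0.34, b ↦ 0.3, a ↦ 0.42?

¬c: Gödel ¬ of 0.34 = 0 (operand ≠ 0)
¬¬c: Gödel ¬ of 0 = 1 (operand is 0)
(¬¬c ∧ c) = min(1, 0.34) = 0.34
(a → b): 0.42 > 0.3, so result = 0.3
(b ∨ (a → b)) = max(0.3, 0.3) = 0.3
¬a: Gödel ¬ of 0.42 = 0 (operand ≠ 0)
((b ∨ (a → b)) ∧ ¬a) = min(0.3, 0) = 0
(a → c): 0.42 > 0.34, so result = 0.34
¬(a → c): Gödel ¬ of 0.34 = 0 (operand ≠ 0)
(((b ∨ (a → b)) ∧ ¬a) → ¬(a → c)): 0 ≤ 0, so result = 1
¬(((b ∨ (a → b)) ∧ ¬a) → ¬(a → c)): Gödel ¬ of 1 = 0 (operand ≠ 0)
((¬¬c ∧ c) ∨ ¬(((b ∨ (a → b)) ∧ ¬a) → ¬(a → c))) = max(0.34, 0) = 0.34

0.34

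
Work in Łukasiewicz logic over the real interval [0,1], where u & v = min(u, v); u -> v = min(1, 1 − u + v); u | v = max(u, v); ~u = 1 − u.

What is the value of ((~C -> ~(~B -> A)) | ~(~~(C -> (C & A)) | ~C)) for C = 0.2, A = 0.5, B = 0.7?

0.20

~C: Łukasiewicz ¬ gives 1 − 0.2 = 0.8
~B: Łukasiewicz ¬ gives 1 − 0.7 = 0.3
(~B -> A): min(1, 1 − 0.3 + 0.5) = 1
~(~B -> A): Łukasiewicz ¬ gives 1 − 1 = 0
(~C -> ~(~B -> A)): min(1, 1 − 0.8 + 0) = 0.2
(C & A) = min(0.2, 0.5) = 0.2
(C -> (C & A)): min(1, 1 − 0.2 + 0.2) = 1
~(C -> (C & A)): Łukasiewicz ¬ gives 1 − 1 = 0
~~(C -> (C & A)): Łukasiewicz ¬ gives 1 − 0 = 1
~C: Łukasiewicz ¬ gives 1 − 0.2 = 0.8
(~~(C -> (C & A)) | ~C) = max(1, 0.8) = 1
~(~~(C -> (C & A)) | ~C): Łukasiewicz ¬ gives 1 − 1 = 0
((~C -> ~(~B -> A)) | ~(~~(C -> (C & A)) | ~C)) = max(0.2, 0) = 0.2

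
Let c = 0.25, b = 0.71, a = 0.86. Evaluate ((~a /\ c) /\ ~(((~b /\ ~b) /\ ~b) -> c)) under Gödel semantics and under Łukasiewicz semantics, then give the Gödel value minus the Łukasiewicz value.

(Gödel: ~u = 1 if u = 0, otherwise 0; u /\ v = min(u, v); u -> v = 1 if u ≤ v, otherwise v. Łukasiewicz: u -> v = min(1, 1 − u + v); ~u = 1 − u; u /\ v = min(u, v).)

Gödel evaluation:
  ~a: Gödel ¬ of 0.86 = 0 (operand ≠ 0)
  (~a /\ c) = min(0, 0.25) = 0
  ~b: Gödel ¬ of 0.71 = 0 (operand ≠ 0)
  ~b: Gödel ¬ of 0.71 = 0 (operand ≠ 0)
  (~b /\ ~b) = min(0, 0) = 0
  ~b: Gödel ¬ of 0.71 = 0 (operand ≠ 0)
  ((~b /\ ~b) /\ ~b) = min(0, 0) = 0
  (((~b /\ ~b) /\ ~b) -> c): 0 ≤ 0.25, so result = 1
  ~(((~b /\ ~b) /\ ~b) -> c): Gödel ¬ of 1 = 0 (operand ≠ 0)
  ((~a /\ c) /\ ~(((~b /\ ~b) /\ ~b) -> c)) = min(0, 0) = 0
  Gödel value = 0
Łukasiewicz evaluation:
  ~a: Łukasiewicz ¬ gives 1 − 0.86 = 0.14
  (~a /\ c) = min(0.14, 0.25) = 0.14
  ~b: Łukasiewicz ¬ gives 1 − 0.71 = 0.29
  ~b: Łukasiewicz ¬ gives 1 − 0.71 = 0.29
  (~b /\ ~b) = min(0.29, 0.29) = 0.29
  ~b: Łukasiewicz ¬ gives 1 − 0.71 = 0.29
  ((~b /\ ~b) /\ ~b) = min(0.29, 0.29) = 0.29
  (((~b /\ ~b) /\ ~b) -> c): min(1, 1 − 0.29 + 0.25) = 0.96
  ~(((~b /\ ~b) /\ ~b) -> c): Łukasiewicz ¬ gives 1 − 0.96 = 0.04
  ((~a /\ c) /\ ~(((~b /\ ~b) /\ ~b) -> c)) = min(0.14, 0.04) = 0.04
  Łukasiewicz value = 0.04
Difference: 0 − 0.04 = -0.04

-0.04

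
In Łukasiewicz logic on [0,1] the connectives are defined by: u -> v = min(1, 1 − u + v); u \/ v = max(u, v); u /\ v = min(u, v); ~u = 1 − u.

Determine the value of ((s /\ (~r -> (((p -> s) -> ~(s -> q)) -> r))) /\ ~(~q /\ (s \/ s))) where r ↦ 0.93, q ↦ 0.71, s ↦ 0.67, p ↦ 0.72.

~r: Łukasiewicz ¬ gives 1 − 0.93 = 0.07
(p -> s): min(1, 1 − 0.72 + 0.67) = 0.95
(s -> q): min(1, 1 − 0.67 + 0.71) = 1
~(s -> q): Łukasiewicz ¬ gives 1 − 1 = 0
((p -> s) -> ~(s -> q)): min(1, 1 − 0.95 + 0) = 0.05
(((p -> s) -> ~(s -> q)) -> r): min(1, 1 − 0.05 + 0.93) = 1
(~r -> (((p -> s) -> ~(s -> q)) -> r)): min(1, 1 − 0.07 + 1) = 1
(s /\ (~r -> (((p -> s) -> ~(s -> q)) -> r))) = min(0.67, 1) = 0.67
~q: Łukasiewicz ¬ gives 1 − 0.71 = 0.29
(s \/ s) = max(0.67, 0.67) = 0.67
(~q /\ (s \/ s)) = min(0.29, 0.67) = 0.29
~(~q /\ (s \/ s)): Łukasiewicz ¬ gives 1 − 0.29 = 0.71
((s /\ (~r -> (((p -> s) -> ~(s -> q)) -> r))) /\ ~(~q /\ (s \/ s))) = min(0.67, 0.71) = 0.67

0.67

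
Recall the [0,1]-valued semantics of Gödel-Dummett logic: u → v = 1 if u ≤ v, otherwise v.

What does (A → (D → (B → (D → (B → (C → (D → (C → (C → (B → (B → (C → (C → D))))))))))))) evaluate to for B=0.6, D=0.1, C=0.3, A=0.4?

(C → D): 0.3 > 0.1, so result = 0.1
(C → (C → D)): 0.3 > 0.1, so result = 0.1
(B → (C → (C → D))): 0.6 > 0.1, so result = 0.1
(B → (B → (C → (C → D)))): 0.6 > 0.1, so result = 0.1
(C → (B → (B → (C → (C → D))))): 0.3 > 0.1, so result = 0.1
(C → (C → (B → (B → (C → (C → D)))))): 0.3 > 0.1, so result = 0.1
(D → (C → (C → (B → (B → (C → (C → D))))))): 0.1 ≤ 0.1, so result = 1
(C → (D → (C → (C → (B → (B → (C → (C → D)))))))): 0.3 ≤ 1, so result = 1
(B → (C → (D → (C → (C → (B → (B → (C → (C → D))))))))): 0.6 ≤ 1, so result = 1
(D → (B → (C → (D → (C → (C → (B → (B → (C → (C → D)))))))))): 0.1 ≤ 1, so result = 1
(B → (D → (B → (C → (D → (C → (C → (B → (B → (C → (C → D))))))))))): 0.6 ≤ 1, so result = 1
(D → (B → (D → (B → (C → (D → (C → (C → (B → (B → (C → (C → D)))))))))))): 0.1 ≤ 1, so result = 1
(A → (D → (B → (D → (B → (C → (D → (C → (C → (B → (B → (C → (C → D))))))))))))): 0.4 ≤ 1, so result = 1

1.00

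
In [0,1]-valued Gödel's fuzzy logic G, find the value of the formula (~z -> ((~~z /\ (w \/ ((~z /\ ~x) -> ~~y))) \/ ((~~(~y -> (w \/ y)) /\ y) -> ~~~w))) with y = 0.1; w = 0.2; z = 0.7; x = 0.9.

1.00

~z: Gödel ¬ of 0.7 = 0 (operand ≠ 0)
~z: Gödel ¬ of 0.7 = 0 (operand ≠ 0)
~~z: Gödel ¬ of 0 = 1 (operand is 0)
~z: Gödel ¬ of 0.7 = 0 (operand ≠ 0)
~x: Gödel ¬ of 0.9 = 0 (operand ≠ 0)
(~z /\ ~x) = min(0, 0) = 0
~y: Gödel ¬ of 0.1 = 0 (operand ≠ 0)
~~y: Gödel ¬ of 0 = 1 (operand is 0)
((~z /\ ~x) -> ~~y): 0 ≤ 1, so result = 1
(w \/ ((~z /\ ~x) -> ~~y)) = max(0.2, 1) = 1
(~~z /\ (w \/ ((~z /\ ~x) -> ~~y))) = min(1, 1) = 1
~y: Gödel ¬ of 0.1 = 0 (operand ≠ 0)
(w \/ y) = max(0.2, 0.1) = 0.2
(~y -> (w \/ y)): 0 ≤ 0.2, so result = 1
~(~y -> (w \/ y)): Gödel ¬ of 1 = 0 (operand ≠ 0)
~~(~y -> (w \/ y)): Gödel ¬ of 0 = 1 (operand is 0)
(~~(~y -> (w \/ y)) /\ y) = min(1, 0.1) = 0.1
~w: Gödel ¬ of 0.2 = 0 (operand ≠ 0)
~~w: Gödel ¬ of 0 = 1 (operand is 0)
~~~w: Gödel ¬ of 1 = 0 (operand ≠ 0)
((~~(~y -> (w \/ y)) /\ y) -> ~~~w): 0.1 > 0, so result = 0
((~~z /\ (w \/ ((~z /\ ~x) -> ~~y))) \/ ((~~(~y -> (w \/ y)) /\ y) -> ~~~w)) = max(1, 0) = 1
(~z -> ((~~z /\ (w \/ ((~z /\ ~x) -> ~~y))) \/ ((~~(~y -> (w \/ y)) /\ y) -> ~~~w))): 0 ≤ 1, so result = 1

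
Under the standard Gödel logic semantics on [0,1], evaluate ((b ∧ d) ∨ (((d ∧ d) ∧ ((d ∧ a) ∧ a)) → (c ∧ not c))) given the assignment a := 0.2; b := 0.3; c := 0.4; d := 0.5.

(b ∧ d) = min(0.3, 0.5) = 0.3
(d ∧ d) = min(0.5, 0.5) = 0.5
(d ∧ a) = min(0.5, 0.2) = 0.2
((d ∧ a) ∧ a) = min(0.2, 0.2) = 0.2
((d ∧ d) ∧ ((d ∧ a) ∧ a)) = min(0.5, 0.2) = 0.2
not c: Gödel ¬ of 0.4 = 0 (operand ≠ 0)
(c ∧ not c) = min(0.4, 0) = 0
(((d ∧ d) ∧ ((d ∧ a) ∧ a)) → (c ∧ not c)): 0.2 > 0, so result = 0
((b ∧ d) ∨ (((d ∧ d) ∧ ((d ∧ a) ∧ a)) → (c ∧ not c))) = max(0.3, 0) = 0.3

0.30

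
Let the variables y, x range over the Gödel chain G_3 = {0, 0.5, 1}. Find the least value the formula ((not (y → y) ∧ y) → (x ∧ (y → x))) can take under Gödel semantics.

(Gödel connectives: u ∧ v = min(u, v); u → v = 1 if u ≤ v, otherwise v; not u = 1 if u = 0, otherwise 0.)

Every assignment gives 1. For instance at y = 0, x = 0:
  (y → y): 0 ≤ 0, so result = 1
  not (y → y): Gödel ¬ of 1 = 0 (operand ≠ 0)
  (not (y → y) ∧ y) = min(0, 0) = 0
  (y → x): 0 ≤ 0, so result = 1
  (x ∧ (y → x)) = min(0, 1) = 0
  ((not (y → y) ∧ y) → (x ∧ (y → x))): 0 ≤ 0, so result = 1
All 9 assignments give value 1 — the formula is a G_3-tautology.

1.00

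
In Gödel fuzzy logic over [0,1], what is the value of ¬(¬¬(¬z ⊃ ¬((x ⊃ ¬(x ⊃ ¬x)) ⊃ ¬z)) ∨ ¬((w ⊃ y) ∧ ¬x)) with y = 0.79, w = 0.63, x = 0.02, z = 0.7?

0.00

¬z: Gödel ¬ of 0.7 = 0 (operand ≠ 0)
¬x: Gödel ¬ of 0.02 = 0 (operand ≠ 0)
(x ⊃ ¬x): 0.02 > 0, so result = 0
¬(x ⊃ ¬x): Gödel ¬ of 0 = 1 (operand is 0)
(x ⊃ ¬(x ⊃ ¬x)): 0.02 ≤ 1, so result = 1
¬z: Gödel ¬ of 0.7 = 0 (operand ≠ 0)
((x ⊃ ¬(x ⊃ ¬x)) ⊃ ¬z): 1 > 0, so result = 0
¬((x ⊃ ¬(x ⊃ ¬x)) ⊃ ¬z): Gödel ¬ of 0 = 1 (operand is 0)
(¬z ⊃ ¬((x ⊃ ¬(x ⊃ ¬x)) ⊃ ¬z)): 0 ≤ 1, so result = 1
¬(¬z ⊃ ¬((x ⊃ ¬(x ⊃ ¬x)) ⊃ ¬z)): Gödel ¬ of 1 = 0 (operand ≠ 0)
¬¬(¬z ⊃ ¬((x ⊃ ¬(x ⊃ ¬x)) ⊃ ¬z)): Gödel ¬ of 0 = 1 (operand is 0)
(w ⊃ y): 0.63 ≤ 0.79, so result = 1
¬x: Gödel ¬ of 0.02 = 0 (operand ≠ 0)
((w ⊃ y) ∧ ¬x) = min(1, 0) = 0
¬((w ⊃ y) ∧ ¬x): Gödel ¬ of 0 = 1 (operand is 0)
(¬¬(¬z ⊃ ¬((x ⊃ ¬(x ⊃ ¬x)) ⊃ ¬z)) ∨ ¬((w ⊃ y) ∧ ¬x)) = max(1, 1) = 1
¬(¬¬(¬z ⊃ ¬((x ⊃ ¬(x ⊃ ¬x)) ⊃ ¬z)) ∨ ¬((w ⊃ y) ∧ ¬x)): Gödel ¬ of 1 = 0 (operand ≠ 0)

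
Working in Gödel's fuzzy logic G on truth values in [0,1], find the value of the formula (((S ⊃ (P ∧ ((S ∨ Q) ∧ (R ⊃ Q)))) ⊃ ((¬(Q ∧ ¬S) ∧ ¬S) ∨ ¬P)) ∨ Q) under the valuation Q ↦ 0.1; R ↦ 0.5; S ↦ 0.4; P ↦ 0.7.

(S ∨ Q) = max(0.4, 0.1) = 0.4
(R ⊃ Q): 0.5 > 0.1, so result = 0.1
((S ∨ Q) ∧ (R ⊃ Q)) = min(0.4, 0.1) = 0.1
(P ∧ ((S ∨ Q) ∧ (R ⊃ Q))) = min(0.7, 0.1) = 0.1
(S ⊃ (P ∧ ((S ∨ Q) ∧ (R ⊃ Q)))): 0.4 > 0.1, so result = 0.1
¬S: Gödel ¬ of 0.4 = 0 (operand ≠ 0)
(Q ∧ ¬S) = min(0.1, 0) = 0
¬(Q ∧ ¬S): Gödel ¬ of 0 = 1 (operand is 0)
¬S: Gödel ¬ of 0.4 = 0 (operand ≠ 0)
(¬(Q ∧ ¬S) ∧ ¬S) = min(1, 0) = 0
¬P: Gödel ¬ of 0.7 = 0 (operand ≠ 0)
((¬(Q ∧ ¬S) ∧ ¬S) ∨ ¬P) = max(0, 0) = 0
((S ⊃ (P ∧ ((S ∨ Q) ∧ (R ⊃ Q)))) ⊃ ((¬(Q ∧ ¬S) ∧ ¬S) ∨ ¬P)): 0.1 > 0, so result = 0
(((S ⊃ (P ∧ ((S ∨ Q) ∧ (R ⊃ Q)))) ⊃ ((¬(Q ∧ ¬S) ∧ ¬S) ∨ ¬P)) ∨ Q) = max(0, 0.1) = 0.1

0.10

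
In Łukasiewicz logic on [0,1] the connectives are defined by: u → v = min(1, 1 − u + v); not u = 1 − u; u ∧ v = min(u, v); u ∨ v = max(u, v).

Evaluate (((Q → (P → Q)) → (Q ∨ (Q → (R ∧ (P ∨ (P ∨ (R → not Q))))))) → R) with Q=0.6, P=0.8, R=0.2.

(P → Q): min(1, 1 − 0.8 + 0.6) = 0.8
(Q → (P → Q)): min(1, 1 − 0.6 + 0.8) = 1
not Q: Łukasiewicz ¬ gives 1 − 0.6 = 0.4
(R → not Q): min(1, 1 − 0.2 + 0.4) = 1
(P ∨ (R → not Q)) = max(0.8, 1) = 1
(P ∨ (P ∨ (R → not Q))) = max(0.8, 1) = 1
(R ∧ (P ∨ (P ∨ (R → not Q)))) = min(0.2, 1) = 0.2
(Q → (R ∧ (P ∨ (P ∨ (R → not Q))))): min(1, 1 − 0.6 + 0.2) = 0.6
(Q ∨ (Q → (R ∧ (P ∨ (P ∨ (R → not Q)))))) = max(0.6, 0.6) = 0.6
((Q → (P → Q)) → (Q ∨ (Q → (R ∧ (P ∨ (P ∨ (R → not Q))))))): min(1, 1 − 1 + 0.6) = 0.6
(((Q → (P → Q)) → (Q ∨ (Q → (R ∧ (P ∨ (P ∨ (R → not Q))))))) → R): min(1, 1 − 0.6 + 0.2) = 0.6

0.60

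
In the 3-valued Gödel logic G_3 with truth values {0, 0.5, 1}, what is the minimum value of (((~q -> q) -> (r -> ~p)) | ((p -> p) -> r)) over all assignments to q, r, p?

The minimum is attained at q = 0.5, r = 0.5, p = 0.5:
  ~q: Gödel ¬ of 0.5 = 0 (operand ≠ 0)
  (~q -> q): 0 ≤ 0.5, so result = 1
  ~p: Gödel ¬ of 0.5 = 0 (operand ≠ 0)
  (r -> ~p): 0.5 > 0, so result = 0
  ((~q -> q) -> (r -> ~p)): 1 > 0, so result = 0
  (p -> p): 0.5 ≤ 0.5, so result = 1
  ((p -> p) -> r): 1 > 0.5, so result = 0.5
  (((~q -> q) -> (r -> ~p)) | ((p -> p) -> r)) = max(0, 0.5) = 0.5
Checking all 27 assignments confirms none give a value below 0.50.

0.50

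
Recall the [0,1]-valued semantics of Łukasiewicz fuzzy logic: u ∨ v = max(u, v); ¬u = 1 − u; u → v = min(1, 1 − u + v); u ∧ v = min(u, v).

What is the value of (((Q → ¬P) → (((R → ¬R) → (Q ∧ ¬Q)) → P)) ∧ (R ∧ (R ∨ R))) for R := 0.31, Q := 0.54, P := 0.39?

¬P: Łukasiewicz ¬ gives 1 − 0.39 = 0.61
(Q → ¬P): min(1, 1 − 0.54 + 0.61) = 1
¬R: Łukasiewicz ¬ gives 1 − 0.31 = 0.69
(R → ¬R): min(1, 1 − 0.31 + 0.69) = 1
¬Q: Łukasiewicz ¬ gives 1 − 0.54 = 0.46
(Q ∧ ¬Q) = min(0.54, 0.46) = 0.46
((R → ¬R) → (Q ∧ ¬Q)): min(1, 1 − 1 + 0.46) = 0.46
(((R → ¬R) → (Q ∧ ¬Q)) → P): min(1, 1 − 0.46 + 0.39) = 0.93
((Q → ¬P) → (((R → ¬R) → (Q ∧ ¬Q)) → P)): min(1, 1 − 1 + 0.93) = 0.93
(R ∨ R) = max(0.31, 0.31) = 0.31
(R ∧ (R ∨ R)) = min(0.31, 0.31) = 0.31
(((Q → ¬P) → (((R → ¬R) → (Q ∧ ¬Q)) → P)) ∧ (R ∧ (R ∨ R))) = min(0.93, 0.31) = 0.31

0.31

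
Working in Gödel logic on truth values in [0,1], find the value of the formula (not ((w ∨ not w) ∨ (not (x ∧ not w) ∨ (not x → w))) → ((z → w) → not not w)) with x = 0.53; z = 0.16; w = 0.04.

not w: Gödel ¬ of 0.04 = 0 (operand ≠ 0)
(w ∨ not w) = max(0.04, 0) = 0.04
not w: Gödel ¬ of 0.04 = 0 (operand ≠ 0)
(x ∧ not w) = min(0.53, 0) = 0
not (x ∧ not w): Gödel ¬ of 0 = 1 (operand is 0)
not x: Gödel ¬ of 0.53 = 0 (operand ≠ 0)
(not x → w): 0 ≤ 0.04, so result = 1
(not (x ∧ not w) ∨ (not x → w)) = max(1, 1) = 1
((w ∨ not w) ∨ (not (x ∧ not w) ∨ (not x → w))) = max(0.04, 1) = 1
not ((w ∨ not w) ∨ (not (x ∧ not w) ∨ (not x → w))): Gödel ¬ of 1 = 0 (operand ≠ 0)
(z → w): 0.16 > 0.04, so result = 0.04
not w: Gödel ¬ of 0.04 = 0 (operand ≠ 0)
not not w: Gödel ¬ of 0 = 1 (operand is 0)
((z → w) → not not w): 0.04 ≤ 1, so result = 1
(not ((w ∨ not w) ∨ (not (x ∧ not w) ∨ (not x → w))) → ((z → w) → not not w)): 0 ≤ 1, so result = 1

1.00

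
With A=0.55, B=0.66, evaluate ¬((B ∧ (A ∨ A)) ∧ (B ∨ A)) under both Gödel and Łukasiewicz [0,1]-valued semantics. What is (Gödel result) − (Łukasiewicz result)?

-0.45

Gödel evaluation:
  (A ∨ A) = max(0.55, 0.55) = 0.55
  (B ∧ (A ∨ A)) = min(0.66, 0.55) = 0.55
  (B ∨ A) = max(0.66, 0.55) = 0.66
  ((B ∧ (A ∨ A)) ∧ (B ∨ A)) = min(0.55, 0.66) = 0.55
  ¬((B ∧ (A ∨ A)) ∧ (B ∨ A)): Gödel ¬ of 0.55 = 0 (operand ≠ 0)
  Gödel value = 0
Łukasiewicz evaluation:
  (A ∨ A) = max(0.55, 0.55) = 0.55
  (B ∧ (A ∨ A)) = min(0.66, 0.55) = 0.55
  (B ∨ A) = max(0.66, 0.55) = 0.66
  ((B ∧ (A ∨ A)) ∧ (B ∨ A)) = min(0.55, 0.66) = 0.55
  ¬((B ∧ (A ∨ A)) ∧ (B ∨ A)): Łukasiewicz ¬ gives 1 − 0.55 = 0.45
  Łukasiewicz value = 0.45
Difference: 0 − 0.45 = -0.45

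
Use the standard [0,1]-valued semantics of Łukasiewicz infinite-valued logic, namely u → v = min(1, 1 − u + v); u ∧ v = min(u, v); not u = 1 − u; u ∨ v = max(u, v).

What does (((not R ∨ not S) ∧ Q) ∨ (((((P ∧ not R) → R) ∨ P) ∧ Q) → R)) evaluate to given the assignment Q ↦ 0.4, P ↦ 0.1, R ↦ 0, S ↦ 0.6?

not R: Łukasiewicz ¬ gives 1 − 0 = 1
not S: Łukasiewicz ¬ gives 1 − 0.6 = 0.4
(not R ∨ not S) = max(1, 0.4) = 1
((not R ∨ not S) ∧ Q) = min(1, 0.4) = 0.4
not R: Łukasiewicz ¬ gives 1 − 0 = 1
(P ∧ not R) = min(0.1, 1) = 0.1
((P ∧ not R) → R): min(1, 1 − 0.1 + 0) = 0.9
(((P ∧ not R) → R) ∨ P) = max(0.9, 0.1) = 0.9
((((P ∧ not R) → R) ∨ P) ∧ Q) = min(0.9, 0.4) = 0.4
(((((P ∧ not R) → R) ∨ P) ∧ Q) → R): min(1, 1 − 0.4 + 0) = 0.6
(((not R ∨ not S) ∧ Q) ∨ (((((P ∧ not R) → R) ∨ P) ∧ Q) → R)) = max(0.4, 0.6) = 0.6

0.60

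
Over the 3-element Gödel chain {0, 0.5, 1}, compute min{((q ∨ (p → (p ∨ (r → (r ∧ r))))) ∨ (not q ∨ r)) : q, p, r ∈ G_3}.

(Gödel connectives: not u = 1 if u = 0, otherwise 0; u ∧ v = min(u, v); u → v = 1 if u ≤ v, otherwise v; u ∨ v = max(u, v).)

1.00

Every assignment gives 1. For instance at q = 0, p = 0, r = 0:
  (r ∧ r) = min(0, 0) = 0
  (r → (r ∧ r)): 0 ≤ 0, so result = 1
  (p ∨ (r → (r ∧ r))) = max(0, 1) = 1
  (p → (p ∨ (r → (r ∧ r)))): 0 ≤ 1, so result = 1
  (q ∨ (p → (p ∨ (r → (r ∧ r))))) = max(0, 1) = 1
  not q: Gödel ¬ of 0 = 1 (operand is 0)
  (not q ∨ r) = max(1, 0) = 1
  ((q ∨ (p → (p ∨ (r → (r ∧ r))))) ∨ (not q ∨ r)) = max(1, 1) = 1
All 27 assignments give value 1 — the formula is a G_3-tautology.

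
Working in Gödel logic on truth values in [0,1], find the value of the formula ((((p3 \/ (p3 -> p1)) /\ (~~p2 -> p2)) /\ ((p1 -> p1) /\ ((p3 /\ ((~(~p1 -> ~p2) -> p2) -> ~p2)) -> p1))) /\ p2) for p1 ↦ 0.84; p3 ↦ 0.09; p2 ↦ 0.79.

(p3 -> p1): 0.09 ≤ 0.84, so result = 1
(p3 \/ (p3 -> p1)) = max(0.09, 1) = 1
~p2: Gödel ¬ of 0.79 = 0 (operand ≠ 0)
~~p2: Gödel ¬ of 0 = 1 (operand is 0)
(~~p2 -> p2): 1 > 0.79, so result = 0.79
((p3 \/ (p3 -> p1)) /\ (~~p2 -> p2)) = min(1, 0.79) = 0.79
(p1 -> p1): 0.84 ≤ 0.84, so result = 1
~p1: Gödel ¬ of 0.84 = 0 (operand ≠ 0)
~p2: Gödel ¬ of 0.79 = 0 (operand ≠ 0)
(~p1 -> ~p2): 0 ≤ 0, so result = 1
~(~p1 -> ~p2): Gödel ¬ of 1 = 0 (operand ≠ 0)
(~(~p1 -> ~p2) -> p2): 0 ≤ 0.79, so result = 1
~p2: Gödel ¬ of 0.79 = 0 (operand ≠ 0)
((~(~p1 -> ~p2) -> p2) -> ~p2): 1 > 0, so result = 0
(p3 /\ ((~(~p1 -> ~p2) -> p2) -> ~p2)) = min(0.09, 0) = 0
((p3 /\ ((~(~p1 -> ~p2) -> p2) -> ~p2)) -> p1): 0 ≤ 0.84, so result = 1
((p1 -> p1) /\ ((p3 /\ ((~(~p1 -> ~p2) -> p2) -> ~p2)) -> p1)) = min(1, 1) = 1
(((p3 \/ (p3 -> p1)) /\ (~~p2 -> p2)) /\ ((p1 -> p1) /\ ((p3 /\ ((~(~p1 -> ~p2) -> p2) -> ~p2)) -> p1))) = min(0.79, 1) = 0.79
((((p3 \/ (p3 -> p1)) /\ (~~p2 -> p2)) /\ ((p1 -> p1) /\ ((p3 /\ ((~(~p1 -> ~p2) -> p2) -> ~p2)) -> p1))) /\ p2) = min(0.79, 0.79) = 0.79

0.79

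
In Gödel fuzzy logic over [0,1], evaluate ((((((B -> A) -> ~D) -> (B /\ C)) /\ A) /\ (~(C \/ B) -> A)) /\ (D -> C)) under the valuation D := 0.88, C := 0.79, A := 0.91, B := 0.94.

(B -> A): 0.94 > 0.91, so result = 0.91
~D: Gödel ¬ of 0.88 = 0 (operand ≠ 0)
((B -> A) -> ~D): 0.91 > 0, so result = 0
(B /\ C) = min(0.94, 0.79) = 0.79
(((B -> A) -> ~D) -> (B /\ C)): 0 ≤ 0.79, so result = 1
((((B -> A) -> ~D) -> (B /\ C)) /\ A) = min(1, 0.91) = 0.91
(C \/ B) = max(0.79, 0.94) = 0.94
~(C \/ B): Gödel ¬ of 0.94 = 0 (operand ≠ 0)
(~(C \/ B) -> A): 0 ≤ 0.91, so result = 1
(((((B -> A) -> ~D) -> (B /\ C)) /\ A) /\ (~(C \/ B) -> A)) = min(0.91, 1) = 0.91
(D -> C): 0.88 > 0.79, so result = 0.79
((((((B -> A) -> ~D) -> (B /\ C)) /\ A) /\ (~(C \/ B) -> A)) /\ (D -> C)) = min(0.91, 0.79) = 0.79

0.79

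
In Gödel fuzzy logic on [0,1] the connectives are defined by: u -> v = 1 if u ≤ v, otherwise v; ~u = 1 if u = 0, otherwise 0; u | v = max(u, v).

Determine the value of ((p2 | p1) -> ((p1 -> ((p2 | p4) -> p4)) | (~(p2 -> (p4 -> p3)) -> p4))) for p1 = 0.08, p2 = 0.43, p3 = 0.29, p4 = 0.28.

(p2 | p1) = max(0.43, 0.08) = 0.43
(p2 | p4) = max(0.43, 0.28) = 0.43
((p2 | p4) -> p4): 0.43 > 0.28, so result = 0.28
(p1 -> ((p2 | p4) -> p4)): 0.08 ≤ 0.28, so result = 1
(p4 -> p3): 0.28 ≤ 0.29, so result = 1
(p2 -> (p4 -> p3)): 0.43 ≤ 1, so result = 1
~(p2 -> (p4 -> p3)): Gödel ¬ of 1 = 0 (operand ≠ 0)
(~(p2 -> (p4 -> p3)) -> p4): 0 ≤ 0.28, so result = 1
((p1 -> ((p2 | p4) -> p4)) | (~(p2 -> (p4 -> p3)) -> p4)) = max(1, 1) = 1
((p2 | p1) -> ((p1 -> ((p2 | p4) -> p4)) | (~(p2 -> (p4 -> p3)) -> p4))): 0.43 ≤ 1, so result = 1

1.00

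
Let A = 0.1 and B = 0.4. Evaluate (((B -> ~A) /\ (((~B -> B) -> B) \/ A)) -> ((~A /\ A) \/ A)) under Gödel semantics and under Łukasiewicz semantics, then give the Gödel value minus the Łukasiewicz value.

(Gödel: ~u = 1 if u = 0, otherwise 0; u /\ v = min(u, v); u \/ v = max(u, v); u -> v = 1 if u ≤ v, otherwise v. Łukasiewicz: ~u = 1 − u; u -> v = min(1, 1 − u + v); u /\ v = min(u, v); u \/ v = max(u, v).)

0.50

Gödel evaluation:
  ~A: Gödel ¬ of 0.1 = 0 (operand ≠ 0)
  (B -> ~A): 0.4 > 0, so result = 0
  ~B: Gödel ¬ of 0.4 = 0 (operand ≠ 0)
  (~B -> B): 0 ≤ 0.4, so result = 1
  ((~B -> B) -> B): 1 > 0.4, so result = 0.4
  (((~B -> B) -> B) \/ A) = max(0.4, 0.1) = 0.4
  ((B -> ~A) /\ (((~B -> B) -> B) \/ A)) = min(0, 0.4) = 0
  ~A: Gödel ¬ of 0.1 = 0 (operand ≠ 0)
  (~A /\ A) = min(0, 0.1) = 0
  ((~A /\ A) \/ A) = max(0, 0.1) = 0.1
  (((B -> ~A) /\ (((~B -> B) -> B) \/ A)) -> ((~A /\ A) \/ A)): 0 ≤ 0.1, so result = 1
  Gödel value = 1
Łukasiewicz evaluation:
  ~A: Łukasiewicz ¬ gives 1 − 0.1 = 0.9
  (B -> ~A): min(1, 1 − 0.4 + 0.9) = 1
  ~B: Łukasiewicz ¬ gives 1 − 0.4 = 0.6
  (~B -> B): min(1, 1 − 0.6 + 0.4) = 0.8
  ((~B -> B) -> B): min(1, 1 − 0.8 + 0.4) = 0.6
  (((~B -> B) -> B) \/ A) = max(0.6, 0.1) = 0.6
  ((B -> ~A) /\ (((~B -> B) -> B) \/ A)) = min(1, 0.6) = 0.6
  ~A: Łukasiewicz ¬ gives 1 − 0.1 = 0.9
  (~A /\ A) = min(0.9, 0.1) = 0.1
  ((~A /\ A) \/ A) = max(0.1, 0.1) = 0.1
  (((B -> ~A) /\ (((~B -> B) -> B) \/ A)) -> ((~A /\ A) \/ A)): min(1, 1 − 0.6 + 0.1) = 0.5
  Łukasiewicz value = 0.5
Difference: 1 − 0.5 = 0.50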